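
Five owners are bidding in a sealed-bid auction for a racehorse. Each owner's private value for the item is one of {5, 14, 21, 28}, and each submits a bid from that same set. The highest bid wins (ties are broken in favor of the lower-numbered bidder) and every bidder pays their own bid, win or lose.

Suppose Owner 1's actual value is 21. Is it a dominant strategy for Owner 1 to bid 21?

No

Consider the case where Owner 2 bids 5, Owner 3 bids 5, Owner 4 bids 5 and Owner 5 bids 5.
Truthful bid 21: wins, pays 21, utility 21 - 21 = 0.
Bid 5 instead: wins, pays 5, utility 21 - 5 = 16.
Since 16 > 0, bidding 5 is strictly better here, so truthful bidding is not dominant.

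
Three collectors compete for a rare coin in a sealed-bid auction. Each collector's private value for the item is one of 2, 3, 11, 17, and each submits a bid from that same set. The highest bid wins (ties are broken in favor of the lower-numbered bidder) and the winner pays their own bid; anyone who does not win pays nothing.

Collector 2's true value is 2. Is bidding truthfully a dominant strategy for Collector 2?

Yes

Check each profile of the others' bids and compare truth against every alternative bid.
Others bid (2, 2): truth gives 0, best alternative gives -1.
Others bid (2, 3): truth gives 0, best alternative gives -1.
Others bid (2, 11): truth gives 0, best alternative gives 0.
Others bid (2, 17): truth gives 0, best alternative gives 0.
Others bid (3, 2): truth gives 0, best alternative gives 0.
Others bid (3, 3): truth gives 0, best alternative gives 0.
(Remaining 10 profiles checked similarly; truth is weakly best in each.)
In every case the truthful bid is at least as good as any alternative, so it is a dominant strategy.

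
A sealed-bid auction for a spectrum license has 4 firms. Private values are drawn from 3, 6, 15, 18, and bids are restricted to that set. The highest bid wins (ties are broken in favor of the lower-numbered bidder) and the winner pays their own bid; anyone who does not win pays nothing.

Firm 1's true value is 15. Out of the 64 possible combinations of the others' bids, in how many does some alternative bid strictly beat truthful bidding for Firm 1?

8

Others bid (3, 3, 3): truth gives 0; bid 3 gives 12 > 0. Violating.
Others bid (3, 3, 6): truth gives 0; bid 6 gives 9 > 0. Violating.
Others bid (3, 6, 3): truth gives 0; bid 6 gives 9 > 0. Violating.
Others bid (3, 6, 6): truth gives 0; bid 6 gives 9 > 0. Violating.
Others bid (3, 3, 15): truth gives 0; no alternative beats it.
Others bid (3, 3, 18): truth gives 0; no alternative beats it.
(Checking all 64 profiles: 8 have a profitable deviation, 56 do not.)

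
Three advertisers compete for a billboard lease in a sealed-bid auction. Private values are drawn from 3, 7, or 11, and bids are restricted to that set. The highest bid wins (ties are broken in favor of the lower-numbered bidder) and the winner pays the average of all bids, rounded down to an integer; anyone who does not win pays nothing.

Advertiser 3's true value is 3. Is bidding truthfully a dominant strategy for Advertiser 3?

Yes

Check each profile of the others' bids and compare truth against every alternative bid.
Others bid (3, 3): truth gives 0, best alternative gives -1.
Others bid (3, 7): truth gives 0, best alternative gives 0.
Others bid (3, 11): truth gives 0, best alternative gives 0.
Others bid (7, 3): truth gives 0, best alternative gives 0.
Others bid (7, 7): truth gives 0, best alternative gives 0.
Others bid (7, 11): truth gives 0, best alternative gives 0.
(Remaining 3 profiles checked similarly; truth is weakly best in each.)
In every case the truthful bid is at least as good as any alternative, so it is a dominant strategy.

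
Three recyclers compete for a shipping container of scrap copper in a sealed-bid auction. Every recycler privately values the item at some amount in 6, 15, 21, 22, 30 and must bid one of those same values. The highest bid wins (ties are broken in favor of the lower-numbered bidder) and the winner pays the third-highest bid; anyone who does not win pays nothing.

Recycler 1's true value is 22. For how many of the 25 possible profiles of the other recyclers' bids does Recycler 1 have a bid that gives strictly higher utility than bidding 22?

6

Others bid (6, 30): truth gives 0; bid 30 gives 16 > 0. Violating.
Others bid (15, 30): truth gives 0; bid 30 gives 7 > 0. Violating.
Others bid (21, 30): truth gives 0; bid 30 gives 1 > 0. Violating.
Others bid (30, 6): truth gives 0; bid 30 gives 16 > 0. Violating.
Others bid (6, 6): truth gives 16; no alternative beats it.
Others bid (6, 15): truth gives 16; no alternative beats it.
(Checking all 25 profiles: 6 have a profitable deviation, 19 do not.)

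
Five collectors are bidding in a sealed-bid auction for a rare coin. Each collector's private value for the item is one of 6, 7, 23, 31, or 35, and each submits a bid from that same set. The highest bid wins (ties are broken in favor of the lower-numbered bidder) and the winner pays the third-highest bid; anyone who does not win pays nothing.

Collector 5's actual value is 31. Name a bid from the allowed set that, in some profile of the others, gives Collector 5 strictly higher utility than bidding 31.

35

Suppose Collector 1 bids 6, Collector 2 bids 6, Collector 3 bids 6 and Collector 4 bids 31.
Bid 31: loses, pays 0, utility 0.
Bid 35: wins, pays 6, utility 31 - 6 = 25.
So bidding 35 beats truth here (25 > 0).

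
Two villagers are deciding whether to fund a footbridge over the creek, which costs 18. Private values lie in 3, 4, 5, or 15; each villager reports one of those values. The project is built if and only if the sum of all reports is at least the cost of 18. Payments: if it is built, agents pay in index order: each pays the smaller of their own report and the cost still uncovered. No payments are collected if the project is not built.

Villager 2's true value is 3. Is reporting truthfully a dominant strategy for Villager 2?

Check each profile of the others' reports and compare truth against every alternative report.
Others report (3): truth gives 0, best alternative gives 0.
Others report (4): truth gives 0, best alternative gives 0.
Others report (5): truth gives 0, best alternative gives 0.
Others report (15): truth gives 0, best alternative gives 0.
In every case the truthful report is at least as good as any alternative, so it is a dominant strategy.

Yes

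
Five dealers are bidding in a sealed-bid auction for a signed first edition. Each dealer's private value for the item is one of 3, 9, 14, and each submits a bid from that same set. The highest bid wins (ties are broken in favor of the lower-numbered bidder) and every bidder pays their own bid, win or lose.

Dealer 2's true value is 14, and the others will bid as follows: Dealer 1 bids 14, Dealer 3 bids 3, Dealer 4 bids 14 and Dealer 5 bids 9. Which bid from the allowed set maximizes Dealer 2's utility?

Bid 3: loses but pays 3, utility -3.
Bid 9: loses but pays 9, utility -9.
Bid 14: loses but pays 14, utility -14.
The best choice is 3 with utility -3.

3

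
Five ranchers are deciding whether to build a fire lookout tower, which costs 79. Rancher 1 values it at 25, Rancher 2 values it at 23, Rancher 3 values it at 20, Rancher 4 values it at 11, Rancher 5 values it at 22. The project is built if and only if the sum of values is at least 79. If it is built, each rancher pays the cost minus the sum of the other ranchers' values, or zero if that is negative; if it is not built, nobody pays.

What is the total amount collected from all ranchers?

Total value 101 ≥ cost 79, so it is built.
Rancher 1: others sum to 76; max(0, 79 - 76) = 3.
Rancher 2: others sum to 78; max(0, 79 - 78) = 1.
Rancher 3: others sum to 81; max(0, 79 - 81) = 0.
Rancher 4: others sum to 90; max(0, 79 - 90) = 0.
Rancher 5: others sum to 79; max(0, 79 - 79) = 0.
Total collected = 3 + 1 + 0 + 0 + 0 = 4.

4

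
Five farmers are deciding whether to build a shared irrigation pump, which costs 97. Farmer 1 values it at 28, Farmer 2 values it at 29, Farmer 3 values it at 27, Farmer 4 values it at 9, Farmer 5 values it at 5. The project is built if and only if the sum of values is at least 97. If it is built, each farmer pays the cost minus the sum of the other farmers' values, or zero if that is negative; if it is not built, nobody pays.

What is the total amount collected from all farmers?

Total value 98 ≥ cost 97, so it is built.
Farmer 1: others sum to 70; max(0, 97 - 70) = 27.
Farmer 2: others sum to 69; max(0, 97 - 69) = 28.
Farmer 3: others sum to 71; max(0, 97 - 71) = 26.
Farmer 4: others sum to 89; max(0, 97 - 89) = 8.
Farmer 5: others sum to 93; max(0, 97 - 93) = 4.
Total collected = 27 + 28 + 26 + 8 + 4 = 93.

93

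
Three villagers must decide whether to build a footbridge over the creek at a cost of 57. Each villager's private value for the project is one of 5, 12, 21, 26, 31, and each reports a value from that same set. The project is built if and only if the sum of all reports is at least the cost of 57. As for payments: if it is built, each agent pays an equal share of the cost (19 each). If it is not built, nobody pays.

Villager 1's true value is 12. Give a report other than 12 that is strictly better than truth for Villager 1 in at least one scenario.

Suppose Villager 2 reports 21 and Villager 3 reports 26.
Report 12: project built, pays 19, utility 12 - 19 = -7.
Report 5: project not built, utility 0.
So reporting 5 beats truth here (0 > -7).

5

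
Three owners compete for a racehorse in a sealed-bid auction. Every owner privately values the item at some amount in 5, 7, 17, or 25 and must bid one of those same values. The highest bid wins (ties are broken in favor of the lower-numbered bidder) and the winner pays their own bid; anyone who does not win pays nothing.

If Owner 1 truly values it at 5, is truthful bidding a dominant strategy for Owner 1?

Check each profile of the others' bids and compare truth against every alternative bid.
Others bid (5, 5): truth gives 0, best alternative gives -2.
Others bid (5, 7): truth gives 0, best alternative gives -2.
Others bid (7, 5): truth gives 0, best alternative gives -2.
Others bid (7, 7): truth gives 0, best alternative gives -2.
Others bid (5, 17): truth gives 0, best alternative gives 0.
Others bid (5, 25): truth gives 0, best alternative gives 0.
(Remaining 10 profiles checked similarly; truth is weakly best in each.)
In every case the truthful bid is at least as good as any alternative, so it is a dominant strategy.

Yes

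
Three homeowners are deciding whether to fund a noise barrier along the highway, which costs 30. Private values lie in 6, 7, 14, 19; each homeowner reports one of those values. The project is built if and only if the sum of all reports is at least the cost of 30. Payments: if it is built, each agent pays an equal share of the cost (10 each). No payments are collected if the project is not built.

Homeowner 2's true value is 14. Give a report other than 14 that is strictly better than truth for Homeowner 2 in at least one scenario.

Suppose Homeowner 1 reports 6 and Homeowner 3 reports 6.
Report 14: project not built, utility 0.
Report 19: project built, pays 10, utility 14 - 10 = 4.
So reporting 19 beats truth here (4 > 0).

19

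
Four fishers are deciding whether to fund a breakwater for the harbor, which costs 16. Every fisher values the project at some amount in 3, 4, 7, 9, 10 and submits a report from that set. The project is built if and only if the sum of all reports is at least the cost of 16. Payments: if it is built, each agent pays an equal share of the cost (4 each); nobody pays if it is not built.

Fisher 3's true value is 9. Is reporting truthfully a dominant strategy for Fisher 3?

Yes

Check each profile of the others' reports and compare truth against every alternative report.
Others report (3, 3, 3): truth gives 5, best alternative gives 5.
Others report (3, 3, 4): truth gives 5, best alternative gives 5.
Others report (3, 3, 7): truth gives 5, best alternative gives 5.
Others report (3, 3, 9): truth gives 5, best alternative gives 5.
Others report (3, 3, 10): truth gives 5, best alternative gives 5.
Others report (3, 4, 3): truth gives 5, best alternative gives 5.
(Remaining 119 profiles checked similarly; truth is weakly best in each.)
In every case the truthful report is at least as good as any alternative, so it is a dominant strategy.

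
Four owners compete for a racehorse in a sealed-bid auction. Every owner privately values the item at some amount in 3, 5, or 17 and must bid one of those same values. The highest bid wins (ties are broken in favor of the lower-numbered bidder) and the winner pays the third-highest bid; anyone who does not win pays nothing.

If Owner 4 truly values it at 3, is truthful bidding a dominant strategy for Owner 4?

Yes

Check each profile of the others' bids and compare truth against every alternative bid.
Others bid (3, 3, 3): truth gives 0, best alternative gives 0.
Others bid (3, 3, 5): truth gives 0, best alternative gives 0.
Others bid (3, 3, 17): truth gives 0, best alternative gives 0.
Others bid (3, 5, 3): truth gives 0, best alternative gives 0.
Others bid (3, 5, 5): truth gives 0, best alternative gives 0.
Others bid (3, 5, 17): truth gives 0, best alternative gives 0.
(Remaining 21 profiles checked similarly; truth is weakly best in each.)
In every case the truthful bid is at least as good as any alternative, so it is a dominant strategy.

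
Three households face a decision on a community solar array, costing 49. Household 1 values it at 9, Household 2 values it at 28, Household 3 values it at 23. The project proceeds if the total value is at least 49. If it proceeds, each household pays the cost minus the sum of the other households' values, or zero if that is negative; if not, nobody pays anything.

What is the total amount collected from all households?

Total value 60 ≥ cost 49, so it is built.
Household 1: others sum to 51; max(0, 49 - 51) = 0.
Household 2: others sum to 32; max(0, 49 - 32) = 17.
Household 3: others sum to 37; max(0, 49 - 37) = 12.
Total collected = 0 + 17 + 12 = 29.

29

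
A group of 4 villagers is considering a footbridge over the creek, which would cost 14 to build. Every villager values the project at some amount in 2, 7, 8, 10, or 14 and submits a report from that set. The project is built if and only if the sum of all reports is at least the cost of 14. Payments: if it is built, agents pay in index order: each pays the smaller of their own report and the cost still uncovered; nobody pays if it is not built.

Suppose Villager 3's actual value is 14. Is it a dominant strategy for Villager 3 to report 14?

No

Consider the case where Villager 1 reports 2, Villager 2 reports 2 and Villager 4 reports 2.
Truthful report 14: project built, pays 10, utility 14 - 10 = 4.
Report 8 instead: project built, pays 8, utility 14 - 8 = 6.
Since 6 > 4, reporting 8 is strictly better here, so truthful reporting is not dominant.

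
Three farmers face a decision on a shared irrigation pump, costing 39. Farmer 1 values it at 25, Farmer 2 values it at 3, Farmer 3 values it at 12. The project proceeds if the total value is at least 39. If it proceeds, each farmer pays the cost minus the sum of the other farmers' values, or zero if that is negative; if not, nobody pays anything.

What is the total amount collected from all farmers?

37

Total value 40 ≥ cost 39, so it is built.
Farmer 1: others sum to 15; max(0, 39 - 15) = 24.
Farmer 2: others sum to 37; max(0, 39 - 37) = 2.
Farmer 3: others sum to 28; max(0, 39 - 28) = 11.
Total collected = 24 + 2 + 11 = 37.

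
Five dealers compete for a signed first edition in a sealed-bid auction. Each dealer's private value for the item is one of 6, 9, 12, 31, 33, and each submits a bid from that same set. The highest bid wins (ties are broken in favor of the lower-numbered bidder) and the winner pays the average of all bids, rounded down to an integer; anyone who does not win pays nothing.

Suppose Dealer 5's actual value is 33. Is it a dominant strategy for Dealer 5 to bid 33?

No

Consider the case where Dealer 1 bids 6, Dealer 2 bids 6, Dealer 3 bids 6 and Dealer 4 bids 6.
Truthful bid 33: wins, pays 11, utility 33 - 11 = 22.
Bid 9 instead: wins, pays 6, utility 33 - 6 = 27.
Since 27 > 22, bidding 9 is strictly better here, so truthful bidding is not dominant.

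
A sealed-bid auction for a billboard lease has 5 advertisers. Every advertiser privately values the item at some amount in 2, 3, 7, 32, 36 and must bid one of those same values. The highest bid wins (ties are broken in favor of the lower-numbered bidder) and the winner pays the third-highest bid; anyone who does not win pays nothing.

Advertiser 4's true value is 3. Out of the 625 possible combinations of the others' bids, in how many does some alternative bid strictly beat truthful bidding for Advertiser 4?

Others bid (2, 2, 2, 7): truth gives 0; bid 7 gives 1 > 0. Violating.
Others bid (2, 2, 2, 32): truth gives 0; bid 32 gives 1 > 0. Violating.
Others bid (2, 2, 2, 36): truth gives 0; bid 36 gives 1 > 0. Violating.
Others bid (2, 2, 3, 2): truth gives 0; bid 7 gives 1 > 0. Violating.
Others bid (2, 2, 2, 2): truth gives 1; no alternative beats it.
Others bid (2, 2, 2, 3): truth gives 1; no alternative beats it.
(Checking all 625 profiles: 12 have a profitable deviation, 613 do not.)

12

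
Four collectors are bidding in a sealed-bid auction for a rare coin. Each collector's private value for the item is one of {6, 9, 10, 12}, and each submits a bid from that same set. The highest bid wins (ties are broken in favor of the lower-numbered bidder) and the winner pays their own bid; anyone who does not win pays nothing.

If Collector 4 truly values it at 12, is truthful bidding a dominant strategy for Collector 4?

Consider the case where Collector 1 bids 6, Collector 2 bids 6 and Collector 3 bids 6.
Truthful bid 12: wins, pays 12, utility 12 - 12 = 0.
Bid 9 instead: wins, pays 9, utility 12 - 9 = 3.
Since 3 > 0, bidding 9 is strictly better here, so truthful bidding is not dominant.

No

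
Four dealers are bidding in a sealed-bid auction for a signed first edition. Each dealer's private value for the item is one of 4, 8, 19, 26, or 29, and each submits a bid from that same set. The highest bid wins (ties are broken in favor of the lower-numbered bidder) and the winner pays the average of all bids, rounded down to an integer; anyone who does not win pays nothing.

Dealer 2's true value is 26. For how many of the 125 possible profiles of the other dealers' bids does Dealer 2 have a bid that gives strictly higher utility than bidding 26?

Others bid (4, 4, 4): truth gives 17; bid 8 gives 21 > 17. Violating.
Others bid (4, 4, 8): truth gives 16; bid 8 gives 20 > 16. Violating.
Others bid (4, 4, 19): truth gives 13; bid 19 gives 15 > 13. Violating.
Others bid (4, 4, 29): truth gives 0; bid 29 gives 10 > 0. Violating.
Others bid (4, 4, 26): truth gives 11; no alternative beats it.
Others bid (4, 8, 26): truth gives 10; no alternative beats it.
(Checking all 125 profiles: 65 have a profitable deviation, 60 do not.)

65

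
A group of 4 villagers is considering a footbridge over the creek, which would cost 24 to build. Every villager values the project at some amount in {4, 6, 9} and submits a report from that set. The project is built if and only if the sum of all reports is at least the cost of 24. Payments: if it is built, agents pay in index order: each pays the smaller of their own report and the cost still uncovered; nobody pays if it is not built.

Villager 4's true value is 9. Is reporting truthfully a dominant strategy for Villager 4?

Yes

Check each profile of the others' reports and compare truth against every alternative report.
Others report (4, 4, 9): truth gives 2, best alternative gives 0.
Others report (4, 9, 4): truth gives 2, best alternative gives 0.
Others report (9, 4, 4): truth gives 2, best alternative gives 0.
Others report (4, 6, 6): truth gives 1, best alternative gives 0.
Others report (6, 4, 6): truth gives 1, best alternative gives 0.
Others report (6, 6, 4): truth gives 1, best alternative gives 0.
(Remaining 21 profiles checked similarly; truth is weakly best in each.)
In every case the truthful report is at least as good as any alternative, so it is a dominant strategy.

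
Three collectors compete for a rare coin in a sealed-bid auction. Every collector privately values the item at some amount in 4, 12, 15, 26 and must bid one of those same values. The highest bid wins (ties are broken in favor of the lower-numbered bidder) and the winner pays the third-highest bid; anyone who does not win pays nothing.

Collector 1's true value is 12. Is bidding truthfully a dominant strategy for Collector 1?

No

Consider the case where Collector 2 bids 4 and Collector 3 bids 15.
Truthful bid 12: loses, pays 0, utility 0.
Bid 15 instead: wins, pays 4, utility 12 - 4 = 8.
Since 8 > 0, bidding 15 is strictly better here, so truthful bidding is not dominant.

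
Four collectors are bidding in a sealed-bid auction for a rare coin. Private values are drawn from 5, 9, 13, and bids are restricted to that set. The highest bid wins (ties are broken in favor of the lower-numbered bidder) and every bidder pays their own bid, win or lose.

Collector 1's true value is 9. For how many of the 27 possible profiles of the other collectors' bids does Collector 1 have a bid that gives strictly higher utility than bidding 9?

20

Others bid (5, 5, 5): truth gives 0; bid 5 gives 4 > 0. Violating.
Others bid (5, 5, 13): truth gives -9; bid 13 gives -4 > -9. Violating.
Others bid (5, 9, 13): truth gives -9; bid 13 gives -4 > -9. Violating.
Others bid (5, 13, 5): truth gives -9; bid 13 gives -4 > -9. Violating.
Others bid (5, 5, 9): truth gives 0; no alternative beats it.
Others bid (5, 9, 5): truth gives 0; no alternative beats it.
(Checking all 27 profiles: 20 have a profitable deviation, 7 do not.)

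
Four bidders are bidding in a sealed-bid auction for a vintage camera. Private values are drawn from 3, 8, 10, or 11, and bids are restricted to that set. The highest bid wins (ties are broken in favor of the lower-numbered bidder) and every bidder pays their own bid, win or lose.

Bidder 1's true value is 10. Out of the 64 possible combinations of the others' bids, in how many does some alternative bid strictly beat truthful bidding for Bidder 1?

Others bid (3, 3, 3): truth gives 0; bid 3 gives 7 > 0. Violating.
Others bid (3, 3, 8): truth gives 0; bid 8 gives 2 > 0. Violating.
Others bid (3, 3, 11): truth gives -10; bid 11 gives -1 > -10. Violating.
Others bid (3, 8, 3): truth gives 0; bid 8 gives 2 > 0. Violating.
Others bid (3, 3, 10): truth gives 0; no alternative beats it.
Others bid (3, 8, 10): truth gives 0; no alternative beats it.
(Checking all 64 profiles: 45 have a profitable deviation, 19 do not.)

45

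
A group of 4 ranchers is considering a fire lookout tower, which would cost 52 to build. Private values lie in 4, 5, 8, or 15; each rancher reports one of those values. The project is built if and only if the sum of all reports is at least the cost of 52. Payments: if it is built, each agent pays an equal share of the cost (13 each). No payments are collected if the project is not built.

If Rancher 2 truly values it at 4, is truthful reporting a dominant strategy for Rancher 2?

Check each profile of the others' reports and compare truth against every alternative report.
Others report (4, 4, 4): truth gives 0, best alternative gives 0.
Others report (4, 4, 5): truth gives 0, best alternative gives 0.
Others report (4, 4, 8): truth gives 0, best alternative gives 0.
Others report (4, 4, 15): truth gives 0, best alternative gives 0.
Others report (4, 5, 4): truth gives 0, best alternative gives 0.
Others report (4, 5, 5): truth gives 0, best alternative gives 0.
(Remaining 58 profiles checked similarly; truth is weakly best in each.)
In every case the truthful report is at least as good as any alternative, so it is a dominant strategy.

Yes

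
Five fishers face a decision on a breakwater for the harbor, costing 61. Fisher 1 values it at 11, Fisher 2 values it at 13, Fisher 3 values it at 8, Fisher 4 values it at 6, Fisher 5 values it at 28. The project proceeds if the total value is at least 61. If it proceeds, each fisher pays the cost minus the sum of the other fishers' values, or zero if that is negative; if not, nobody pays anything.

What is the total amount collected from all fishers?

Total value 66 ≥ cost 61, so it is built.
Fisher 1: others sum to 55; max(0, 61 - 55) = 6.
Fisher 2: others sum to 53; max(0, 61 - 53) = 8.
Fisher 3: others sum to 58; max(0, 61 - 58) = 3.
Fisher 4: others sum to 60; max(0, 61 - 60) = 1.
Fisher 5: others sum to 38; max(0, 61 - 38) = 23.
Total collected = 6 + 8 + 3 + 1 + 23 = 41.

41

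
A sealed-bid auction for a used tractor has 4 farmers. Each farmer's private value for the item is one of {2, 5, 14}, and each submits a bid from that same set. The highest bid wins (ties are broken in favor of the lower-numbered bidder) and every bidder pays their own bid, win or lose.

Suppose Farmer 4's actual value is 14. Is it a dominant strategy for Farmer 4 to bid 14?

No

Consider the case where Farmer 1 bids 2, Farmer 2 bids 2 and Farmer 3 bids 2.
Truthful bid 14: wins, pays 14, utility 14 - 14 = 0.
Bid 5 instead: wins, pays 5, utility 14 - 5 = 9.
Since 9 > 0, bidding 5 is strictly better here, so truthful bidding is not dominant.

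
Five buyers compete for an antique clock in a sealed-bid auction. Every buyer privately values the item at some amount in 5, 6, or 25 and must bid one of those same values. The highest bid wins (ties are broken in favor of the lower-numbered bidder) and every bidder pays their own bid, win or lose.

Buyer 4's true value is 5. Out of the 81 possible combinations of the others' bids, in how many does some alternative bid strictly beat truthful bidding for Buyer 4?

2

Others bid (5, 5, 5, 5): truth gives -5; bid 6 gives -1 > -5. Violating.
Others bid (5, 5, 5, 6): truth gives -5; bid 6 gives -1 > -5. Violating.
Others bid (5, 5, 5, 25): truth gives -5; no alternative beats it.
Others bid (5, 5, 6, 5): truth gives -5; no alternative beats it.
(Checking all 81 profiles: 2 have a profitable deviation, 79 do not.)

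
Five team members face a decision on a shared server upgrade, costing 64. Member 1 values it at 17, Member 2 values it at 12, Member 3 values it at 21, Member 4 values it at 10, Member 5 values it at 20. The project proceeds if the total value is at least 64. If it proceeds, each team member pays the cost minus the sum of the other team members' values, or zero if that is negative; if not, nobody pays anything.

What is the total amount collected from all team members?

Total value 80 ≥ cost 64, so it is built.
Member 1: others sum to 63; max(0, 64 - 63) = 1.
Member 2: others sum to 68; max(0, 64 - 68) = 0.
Member 3: others sum to 59; max(0, 64 - 59) = 5.
Member 4: others sum to 70; max(0, 64 - 70) = 0.
Member 5: others sum to 60; max(0, 64 - 60) = 4.
Total collected = 1 + 0 + 5 + 0 + 4 = 10.

10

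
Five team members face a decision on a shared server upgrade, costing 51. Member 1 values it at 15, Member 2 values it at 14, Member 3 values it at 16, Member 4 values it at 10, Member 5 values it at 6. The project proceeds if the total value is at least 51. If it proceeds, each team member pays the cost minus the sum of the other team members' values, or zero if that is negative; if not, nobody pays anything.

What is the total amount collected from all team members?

15

Total value 61 ≥ cost 51, so it is built.
Member 1: others sum to 46; max(0, 51 - 46) = 5.
Member 2: others sum to 47; max(0, 51 - 47) = 4.
Member 3: others sum to 45; max(0, 51 - 45) = 6.
Member 4: others sum to 51; max(0, 51 - 51) = 0.
Member 5: others sum to 55; max(0, 51 - 55) = 0.
Total collected = 5 + 4 + 6 + 0 + 0 = 15.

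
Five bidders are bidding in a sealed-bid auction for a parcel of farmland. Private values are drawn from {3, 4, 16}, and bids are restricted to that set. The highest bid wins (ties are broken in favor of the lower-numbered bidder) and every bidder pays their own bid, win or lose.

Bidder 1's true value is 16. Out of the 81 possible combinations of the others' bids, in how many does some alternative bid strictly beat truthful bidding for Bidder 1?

Others bid (3, 3, 3, 3): truth gives 0; bid 3 gives 13 > 0. Violating.
Others bid (3, 3, 3, 4): truth gives 0; bid 4 gives 12 > 0. Violating.
Others bid (3, 3, 4, 3): truth gives 0; bid 4 gives 12 > 0. Violating.
Others bid (3, 3, 4, 4): truth gives 0; bid 4 gives 12 > 0. Violating.
Others bid (3, 3, 3, 16): truth gives 0; no alternative beats it.
Others bid (3, 3, 4, 16): truth gives 0; no alternative beats it.
(Checking all 81 profiles: 16 have a profitable deviation, 65 do not.)

16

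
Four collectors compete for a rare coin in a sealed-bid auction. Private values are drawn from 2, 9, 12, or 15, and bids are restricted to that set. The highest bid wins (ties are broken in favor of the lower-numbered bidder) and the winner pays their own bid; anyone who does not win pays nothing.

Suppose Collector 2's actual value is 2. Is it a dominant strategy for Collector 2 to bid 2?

Check each profile of the others' bids and compare truth against every alternative bid.
Others bid (2, 2, 2): truth gives 0, best alternative gives -7.
Others bid (2, 2, 9): truth gives 0, best alternative gives -7.
Others bid (2, 9, 2): truth gives 0, best alternative gives -7.
Others bid (2, 9, 9): truth gives 0, best alternative gives -7.
Others bid (2, 2, 12): truth gives 0, best alternative gives 0.
Others bid (2, 2, 15): truth gives 0, best alternative gives 0.
(Remaining 58 profiles checked similarly; truth is weakly best in each.)
In every case the truthful bid is at least as good as any alternative, so it is a dominant strategy.

Yes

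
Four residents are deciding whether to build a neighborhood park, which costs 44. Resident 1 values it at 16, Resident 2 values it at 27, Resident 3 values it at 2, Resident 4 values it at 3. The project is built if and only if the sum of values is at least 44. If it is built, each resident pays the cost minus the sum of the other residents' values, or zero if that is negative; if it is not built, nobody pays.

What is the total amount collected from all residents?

35

Total value 48 ≥ cost 44, so it is built.
Resident 1: others sum to 32; max(0, 44 - 32) = 12.
Resident 2: others sum to 21; max(0, 44 - 21) = 23.
Resident 3: others sum to 46; max(0, 44 - 46) = 0.
Resident 4: others sum to 45; max(0, 44 - 45) = 0.
Total collected = 12 + 23 + 0 + 0 = 35.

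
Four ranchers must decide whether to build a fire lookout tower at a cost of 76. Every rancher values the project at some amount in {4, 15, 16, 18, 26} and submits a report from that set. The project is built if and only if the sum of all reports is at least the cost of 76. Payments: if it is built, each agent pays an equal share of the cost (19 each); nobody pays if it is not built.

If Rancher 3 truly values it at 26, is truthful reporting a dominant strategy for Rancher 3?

Yes

Check each profile of the others' reports and compare truth against every alternative report.
Others report (4, 26, 26): truth gives 7, best alternative gives 0.
Others report (15, 15, 26): truth gives 7, best alternative gives 0.
Others report (15, 16, 26): truth gives 7, best alternative gives 0.
Others report (15, 18, 18): truth gives 7, best alternative gives 0.
Others report (15, 26, 15): truth gives 7, best alternative gives 0.
Others report (15, 26, 16): truth gives 7, best alternative gives 0.
(Remaining 119 profiles checked similarly; truth is weakly best in each.)
In every case the truthful report is at least as good as any alternative, so it is a dominant strategy.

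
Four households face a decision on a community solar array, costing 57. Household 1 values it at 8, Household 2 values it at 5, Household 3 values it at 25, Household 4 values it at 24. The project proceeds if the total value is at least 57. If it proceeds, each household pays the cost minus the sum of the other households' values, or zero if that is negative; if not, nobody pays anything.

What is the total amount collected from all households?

42

Total value 62 ≥ cost 57, so it is built.
Household 1: others sum to 54; max(0, 57 - 54) = 3.
Household 2: others sum to 57; max(0, 57 - 57) = 0.
Household 3: others sum to 37; max(0, 57 - 37) = 20.
Household 4: others sum to 38; max(0, 57 - 38) = 19.
Total collected = 3 + 0 + 20 + 19 = 42.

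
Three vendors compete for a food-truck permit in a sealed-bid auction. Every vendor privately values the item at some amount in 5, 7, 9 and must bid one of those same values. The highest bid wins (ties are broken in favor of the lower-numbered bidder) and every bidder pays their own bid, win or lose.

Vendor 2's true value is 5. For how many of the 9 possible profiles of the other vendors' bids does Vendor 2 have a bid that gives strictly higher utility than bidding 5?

6

Others bid (5, 5): truth gives -5; bid 7 gives -2 > -5. Violating.
Others bid (5, 7): truth gives -5; bid 7 gives -2 > -5. Violating.
Others bid (5, 9): truth gives -5; bid 9 gives -4 > -5. Violating.
Others bid (7, 5): truth gives -5; bid 9 gives -4 > -5. Violating.
Others bid (9, 5): truth gives -5; no alternative beats it.
Others bid (9, 7): truth gives -5; no alternative beats it.
(Checking all 9 profiles: 6 have a profitable deviation, 3 do not.)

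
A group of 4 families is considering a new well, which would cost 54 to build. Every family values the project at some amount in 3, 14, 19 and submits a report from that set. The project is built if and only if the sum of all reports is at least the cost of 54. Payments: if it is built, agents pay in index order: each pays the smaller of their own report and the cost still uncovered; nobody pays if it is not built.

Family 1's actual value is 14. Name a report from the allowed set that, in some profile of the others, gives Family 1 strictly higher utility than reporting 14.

3

Suppose Family 2 reports 14, Family 3 reports 19 and Family 4 reports 19.
Report 14: project built, pays 14, utility 14 - 14 = 0.
Report 3: project built, pays 3, utility 14 - 3 = 11.
So reporting 3 beats truth here (11 > 0).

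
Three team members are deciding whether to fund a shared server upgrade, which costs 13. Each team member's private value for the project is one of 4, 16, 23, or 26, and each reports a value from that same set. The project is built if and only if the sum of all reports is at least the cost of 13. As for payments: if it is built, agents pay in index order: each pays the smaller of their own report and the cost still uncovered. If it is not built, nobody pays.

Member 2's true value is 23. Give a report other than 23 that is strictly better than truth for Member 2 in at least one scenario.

Suppose Member 1 reports 4 and Member 3 reports 16.
Report 23: project built, pays 9, utility 23 - 9 = 14.
Report 4: project built, pays 4, utility 23 - 4 = 19.
So reporting 4 beats truth here (19 > 14).

4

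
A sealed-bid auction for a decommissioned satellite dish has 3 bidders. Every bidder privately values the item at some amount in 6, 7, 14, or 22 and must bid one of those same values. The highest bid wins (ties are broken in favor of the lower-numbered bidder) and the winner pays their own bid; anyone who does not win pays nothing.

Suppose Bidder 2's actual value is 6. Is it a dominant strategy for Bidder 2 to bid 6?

Yes

Check each profile of the others' bids and compare truth against every alternative bid.
Others bid (6, 6): truth gives 0, best alternative gives -1.
Others bid (6, 7): truth gives 0, best alternative gives -1.
Others bid (6, 14): truth gives 0, best alternative gives 0.
Others bid (6, 22): truth gives 0, best alternative gives 0.
Others bid (7, 6): truth gives 0, best alternative gives 0.
Others bid (7, 7): truth gives 0, best alternative gives 0.
(Remaining 10 profiles checked similarly; truth is weakly best in each.)
In every case the truthful bid is at least as good as any alternative, so it is a dominant strategy.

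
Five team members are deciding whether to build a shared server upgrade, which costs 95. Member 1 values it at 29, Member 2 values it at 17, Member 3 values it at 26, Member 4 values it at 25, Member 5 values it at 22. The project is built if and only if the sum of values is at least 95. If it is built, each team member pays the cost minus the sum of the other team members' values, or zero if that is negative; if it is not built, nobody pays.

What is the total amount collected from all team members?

8

Total value 119 ≥ cost 95, so it is built.
Member 1: others sum to 90; max(0, 95 - 90) = 5.
Member 2: others sum to 102; max(0, 95 - 102) = 0.
Member 3: others sum to 93; max(0, 95 - 93) = 2.
Member 4: others sum to 94; max(0, 95 - 94) = 1.
Member 5: others sum to 97; max(0, 95 - 97) = 0.
Total collected = 5 + 0 + 2 + 1 + 0 = 8.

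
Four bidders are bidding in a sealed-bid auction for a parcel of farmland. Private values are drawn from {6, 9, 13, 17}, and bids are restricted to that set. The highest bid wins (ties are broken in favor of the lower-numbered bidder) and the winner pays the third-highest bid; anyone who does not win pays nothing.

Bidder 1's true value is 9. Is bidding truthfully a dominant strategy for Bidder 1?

No

Consider the case where Bidder 2 bids 6, Bidder 3 bids 6 and Bidder 4 bids 13.
Truthful bid 9: loses, pays 0, utility 0.
Bid 13 instead: wins, pays 6, utility 9 - 6 = 3.
Since 3 > 0, bidding 13 is strictly better here, so truthful bidding is not dominant.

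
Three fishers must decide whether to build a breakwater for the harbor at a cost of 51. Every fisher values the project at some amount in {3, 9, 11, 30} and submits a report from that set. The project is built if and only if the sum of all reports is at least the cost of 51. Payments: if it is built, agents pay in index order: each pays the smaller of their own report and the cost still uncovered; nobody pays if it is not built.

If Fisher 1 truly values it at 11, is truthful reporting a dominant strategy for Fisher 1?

Consider the case where Fisher 2 reports 30 and Fisher 3 reports 30.
Truthful report 11: project built, pays 11, utility 11 - 11 = 0.
Report 3 instead: project built, pays 3, utility 11 - 3 = 8.
Since 8 > 0, reporting 3 is strictly better here, so truthful reporting is not dominant.

No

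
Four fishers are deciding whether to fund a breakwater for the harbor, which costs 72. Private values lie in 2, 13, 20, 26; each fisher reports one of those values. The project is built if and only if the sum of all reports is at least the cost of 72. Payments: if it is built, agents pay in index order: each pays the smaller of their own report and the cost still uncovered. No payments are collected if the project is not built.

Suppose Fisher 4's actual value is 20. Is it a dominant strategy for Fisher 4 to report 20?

Check each profile of the others' reports and compare truth against every alternative report.
Others report (20, 26, 26): truth gives 20, best alternative gives 20.
Others report (26, 20, 26): truth gives 20, best alternative gives 20.
Others report (26, 26, 20): truth gives 20, best alternative gives 20.
Others report (26, 26, 26): truth gives 20, best alternative gives 20.
Others report (20, 20, 26): truth gives 14, best alternative gives 14.
Others report (20, 26, 20): truth gives 14, best alternative gives 14.
(Remaining 58 profiles checked similarly; truth is weakly best in each.)
In every case the truthful report is at least as good as any alternative, so it is a dominant strategy.

Yes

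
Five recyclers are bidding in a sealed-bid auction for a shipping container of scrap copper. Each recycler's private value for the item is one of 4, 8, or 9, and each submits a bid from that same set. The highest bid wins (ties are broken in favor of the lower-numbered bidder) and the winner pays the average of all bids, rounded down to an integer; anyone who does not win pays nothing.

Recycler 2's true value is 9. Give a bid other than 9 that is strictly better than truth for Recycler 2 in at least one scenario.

Suppose Recycler 1 bids 4, Recycler 3 bids 4, Recycler 4 bids 4 and Recycler 5 bids 4.
Bid 9: wins, pays 5, utility 9 - 5 = 4.
Bid 8: wins, pays 4, utility 9 - 4 = 5.
So bidding 8 beats truth here (5 > 4).

8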